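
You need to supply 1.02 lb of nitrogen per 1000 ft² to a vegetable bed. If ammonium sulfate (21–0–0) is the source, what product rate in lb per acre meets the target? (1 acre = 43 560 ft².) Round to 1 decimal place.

Product per 1000 ft² = 1.02 / 21% = 4.85714 lb.
Convert to per acre: 4.85714 × 43.56 = 211.577 lb.

211.6 lb of product per acre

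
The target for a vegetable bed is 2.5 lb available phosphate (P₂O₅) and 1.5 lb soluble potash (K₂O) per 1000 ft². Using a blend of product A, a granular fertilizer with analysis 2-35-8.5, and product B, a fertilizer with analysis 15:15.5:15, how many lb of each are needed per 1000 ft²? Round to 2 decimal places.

With a, b = lb per 1000 ft² of product A and product B:
P₂O₅: 0.35·a + 0.155·b = 2.5
K₂O: 0.085·a + 0.15·b = 1.5
Solving simultaneously: a = 3.62365, b = 7.9466.

3.62 lb product A, 7.95 lb product B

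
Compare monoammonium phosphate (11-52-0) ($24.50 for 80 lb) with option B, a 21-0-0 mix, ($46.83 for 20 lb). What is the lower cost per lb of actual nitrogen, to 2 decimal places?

$2.78 per lb N (monoammonium phosphate)

monoammonium phosphate: N per bag = 80 × 11% = 8.8 lb; cost = 24.50 / 8.8 = $2.7841/lb N.
option B: N per bag = 20 × 21% = 4.2 lb; cost = 46.83 / 4.2 = $11.1500/lb N.
monoammonium phosphate is cheaper.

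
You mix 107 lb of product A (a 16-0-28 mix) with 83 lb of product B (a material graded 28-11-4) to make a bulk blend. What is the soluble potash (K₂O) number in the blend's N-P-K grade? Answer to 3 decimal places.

Total mass = 107 + 83 = 190 lb.
K₂O mass = 28%×107 + 4%×83 = 33.28 lb.
% K₂O = 33.28 / 190 = 17.5158%.

17.516% K₂O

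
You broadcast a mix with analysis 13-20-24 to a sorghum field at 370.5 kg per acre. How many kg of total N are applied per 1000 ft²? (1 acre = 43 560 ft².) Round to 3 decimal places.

nitrogen per acre = 370.5 × 13% = 48.165 kg.
Convert to per 1000 ft²: 48.165 × 0.0229568 = 1.10572 kg.

1.106 kg N per thousand sq ft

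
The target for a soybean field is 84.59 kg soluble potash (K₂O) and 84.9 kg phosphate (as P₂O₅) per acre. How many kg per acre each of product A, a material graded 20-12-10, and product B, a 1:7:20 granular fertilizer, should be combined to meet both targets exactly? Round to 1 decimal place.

650.5 kg product A, 97.7 kg product B

With a, b = kg per acre of product A and product B:
K₂O: 0.1·a + 0.2·b = 84.59
P₂O₅: 0.12·a + 0.07·b = 84.9
Eliminate a: (row1) − 0.1/0.12·(row2) → 0.141667·b = 13.84, so b = 97.6941.
Back-substitute: a = (84.59 − 0.2·97.6941) / 0.1 = 650.512.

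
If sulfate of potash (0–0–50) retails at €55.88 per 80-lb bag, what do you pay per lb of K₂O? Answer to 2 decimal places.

€1.40 per lb K₂O

K₂O in bag = 80 × 50% = 40 lb.
Cost per lb K₂O = €55.88 / 40 = €1.3970.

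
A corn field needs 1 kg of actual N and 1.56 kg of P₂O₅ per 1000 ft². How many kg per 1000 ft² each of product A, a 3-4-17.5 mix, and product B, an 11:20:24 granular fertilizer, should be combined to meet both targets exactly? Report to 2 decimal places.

17.75 kg product A, 4.25 kg product B

Per-1000 ft² balance (a = product A, b = product B):
N: 0.03·a + 0.11·b = 1
P₂O₅: 0.04·a + 0.2·b = 1.56
Eliminate b: (row1) − 0.11/0.2·(row2) → 0.008·a = 0.142, so a = 17.75.
Then b = (1.56 − 0.04·17.75) / 0.2 = 4.25.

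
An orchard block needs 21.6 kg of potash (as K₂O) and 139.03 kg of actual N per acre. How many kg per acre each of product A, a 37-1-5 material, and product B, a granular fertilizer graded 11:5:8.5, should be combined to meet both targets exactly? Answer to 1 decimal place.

363.8 kg product A, 40.1 kg product B

Per-acre balance (a = product A, b = product B):
K₂O: 0.05·a + 0.085·b = 21.6
N: 0.37·a + 0.11·b = 139.03
From row1: a = (21.6 − 0.085·b) / 0.05.
Into row2: 0.37·(21.6 − 0.085·b)/0.05 + 0.11·b = 139.03 → b = 40.0963, a = 363.836.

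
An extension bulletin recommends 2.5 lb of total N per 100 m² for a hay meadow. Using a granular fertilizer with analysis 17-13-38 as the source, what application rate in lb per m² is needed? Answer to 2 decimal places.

Product per 100 m² = 2.5 / 17% = 14.7059 lb.
Convert to per m²: 14.7059 × 0.01 = 0.147059 lb.

0.15 lb of product per sq m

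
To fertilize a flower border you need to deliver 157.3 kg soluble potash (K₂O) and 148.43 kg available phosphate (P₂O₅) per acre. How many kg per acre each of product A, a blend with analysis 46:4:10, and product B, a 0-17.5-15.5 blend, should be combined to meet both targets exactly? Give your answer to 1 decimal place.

400.1 kg product A, 756.7 kg product B

Per-acre balance (a = product A, b = product B):
K₂O: 0.1·a + 0.155·b = 157.3
P₂O₅: 0.04·a + 0.175·b = 148.43
From row1: a = (157.3 − 0.155·b) / 0.1.
Into row2: 0.04·(157.3 − 0.155·b)/0.1 + 0.175·b = 148.43 → b = 756.726, a = 400.075.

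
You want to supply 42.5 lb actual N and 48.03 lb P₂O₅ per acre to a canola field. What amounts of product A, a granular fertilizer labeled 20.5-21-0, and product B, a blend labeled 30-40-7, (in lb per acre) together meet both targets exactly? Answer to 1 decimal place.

136.4 lb product A, 48.5 lb product B

Let a = lb of product A, b = lb of product B (per acre).
N: 0.205·a + 0.3·b = 42.5
P₂O₅: 0.21·a + 0.4·b = 48.03
Eliminate a: (row1) − 0.205/0.21·(row2) → -0.0904762·b = -4.38643, so b = 48.4816.
Back-substitute: a = (42.5 − 0.3·48.4816) / 0.205 = 136.368.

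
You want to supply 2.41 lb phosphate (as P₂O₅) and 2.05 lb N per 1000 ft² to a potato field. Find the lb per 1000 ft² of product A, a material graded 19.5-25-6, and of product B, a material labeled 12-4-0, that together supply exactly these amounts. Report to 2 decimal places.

With a, b = lb per 1000 ft² of product A and product B:
P₂O₅: 0.25·a + 0.04·b = 2.41
N: 0.195·a + 0.12·b = 2.05
Solving simultaneously: a = 9.33333, b = 1.91667.

9.33 lb product A, 1.92 lb product B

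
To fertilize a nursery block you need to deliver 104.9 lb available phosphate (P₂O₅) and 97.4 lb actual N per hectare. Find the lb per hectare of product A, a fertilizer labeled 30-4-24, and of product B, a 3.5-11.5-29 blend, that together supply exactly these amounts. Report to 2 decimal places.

227.48 lb product A, 833.05 lb product B

Let a = lb of product A, b = lb of product B (per hectare).
P₂O₅: 0.04·a + 0.115·b = 104.9
N: 0.3·a + 0.035·b = 97.4
From row1: a = (104.9 − 0.115·b) / 0.04.
Into row2: 0.3·(104.9 − 0.115·b)/0.04 + 0.035·b = 97.4 → b = 833.051, a = 227.477.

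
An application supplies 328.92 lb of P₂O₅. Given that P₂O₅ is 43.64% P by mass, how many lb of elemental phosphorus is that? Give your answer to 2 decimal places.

P = 328.92 × 0.4364 = 143.541 lb.

143.54 lb P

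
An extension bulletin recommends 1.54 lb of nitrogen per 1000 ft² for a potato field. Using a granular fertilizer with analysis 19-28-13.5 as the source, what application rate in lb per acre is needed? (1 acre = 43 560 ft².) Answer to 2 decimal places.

353.07 lb of product per acre

Product per 1000 ft² = 1.54 / 19% = 8.10526 lb.
Convert to per acre: 8.10526 × 43.56 = 353.065 lb.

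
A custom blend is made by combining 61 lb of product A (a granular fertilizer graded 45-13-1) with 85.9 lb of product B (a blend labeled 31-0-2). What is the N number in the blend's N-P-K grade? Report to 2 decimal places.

Total mass = 61 + 85.9 = 146.9 lb.
N mass = 45%×61 + 31%×85.9 = 54.079 lb.
% N = 54.079 / 146.9 = 36.8135%.

36.81% N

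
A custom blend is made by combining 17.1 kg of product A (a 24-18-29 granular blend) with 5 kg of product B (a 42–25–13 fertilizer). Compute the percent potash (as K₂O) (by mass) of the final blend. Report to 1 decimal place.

Total mass = 17.1 + 5 = 22.1 kg.
K₂O mass = 29%×17.1 + 13%×5 = 5.609 kg.
% K₂O = 5.609 / 22.1 = 25.3801%.

25.4% K₂O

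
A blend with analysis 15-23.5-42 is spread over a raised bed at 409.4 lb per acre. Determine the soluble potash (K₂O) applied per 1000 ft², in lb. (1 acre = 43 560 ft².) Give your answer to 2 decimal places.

K₂O per acre = 409.4 × 42% = 171.948 lb.
Convert to per 1000 ft²: 171.948 × 0.0229568 = 3.94738 lb.

3.95 lb K₂O per thousand sq ft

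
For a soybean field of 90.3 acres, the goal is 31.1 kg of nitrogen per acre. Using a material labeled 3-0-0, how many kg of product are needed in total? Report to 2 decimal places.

93611.00 kg

Product per acre = 31.1 / 3% = 1036.67 kg.
Total product = 1036.67 × 90.3 = 93611 kg.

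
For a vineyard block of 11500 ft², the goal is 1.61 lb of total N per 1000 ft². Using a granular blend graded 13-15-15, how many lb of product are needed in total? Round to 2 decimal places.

Product per 1000 ft² = 1.61 / 13% = 12.3846 lb.
Total product = 12.3846 × 11500 / 1000 = 142.423 lb.

142.42 lb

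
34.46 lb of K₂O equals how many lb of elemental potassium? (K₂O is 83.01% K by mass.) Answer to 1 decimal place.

K = 34.46 × 0.8301 = 28.6052 lb.

28.6 lb K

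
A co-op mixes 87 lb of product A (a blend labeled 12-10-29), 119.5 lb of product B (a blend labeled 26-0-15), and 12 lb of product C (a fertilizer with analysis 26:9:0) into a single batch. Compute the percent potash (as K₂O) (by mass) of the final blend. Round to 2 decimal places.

Total mass = 87 + 119.5 + 12 = 218.5 lb.
K₂O mass = 29%×87 + 15%×119.5 + 0%×12 = 43.155 lb.
% K₂O = 43.155 / 218.5 = 19.7506%.

19.75% K₂O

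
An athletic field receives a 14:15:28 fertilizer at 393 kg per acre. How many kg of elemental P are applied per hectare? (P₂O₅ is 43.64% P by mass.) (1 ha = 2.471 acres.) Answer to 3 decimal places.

P₂O₅ per acre = 393 × 15% = 58.95 kg.
Elemental P = 58.95 × 0.4364 = 25.7258 kg per acre.
Convert to per hectare: 25.7258 × 2.471 = 63.5684 kg.

63.568 kg P per hectare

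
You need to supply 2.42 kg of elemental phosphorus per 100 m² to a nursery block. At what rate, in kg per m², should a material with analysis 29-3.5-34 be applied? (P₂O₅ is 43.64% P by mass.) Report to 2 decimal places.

1.58 kg of product per sq m

As P₂O₅: 2.42 / 0.4364 = 5.54537 kg per 100 m².
Product per 100 m² = 5.54537 / 3.5% = 158.439 kg.
Convert to per m²: 158.439 × 0.01 = 1.58439 kg.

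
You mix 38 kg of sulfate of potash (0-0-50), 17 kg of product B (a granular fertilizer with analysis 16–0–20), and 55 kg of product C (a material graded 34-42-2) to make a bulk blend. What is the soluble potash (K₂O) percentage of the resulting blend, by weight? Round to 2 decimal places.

21.36% K₂O

Total mass = 38 + 17 + 55 = 110 kg.
K₂O mass = 50%×38 + 20%×17 + 2%×55 = 23.5 kg.
% K₂O = 23.5 / 110 = 21.3636%.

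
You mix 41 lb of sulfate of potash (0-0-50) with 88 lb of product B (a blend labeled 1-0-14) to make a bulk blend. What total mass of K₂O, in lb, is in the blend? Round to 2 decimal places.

32.82 lb K₂O

K₂O mass = 50%×41 + 14%×88 = 32.82 lb.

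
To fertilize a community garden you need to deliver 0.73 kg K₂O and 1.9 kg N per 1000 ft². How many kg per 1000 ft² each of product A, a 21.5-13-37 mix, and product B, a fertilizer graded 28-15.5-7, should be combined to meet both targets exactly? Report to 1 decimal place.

With a, b = kg per 1000 ft² of product A and product B:
K₂O: 0.37·a + 0.07·b = 0.73
N: 0.215·a + 0.28·b = 1.9
From row1: a = (0.73 − 0.07·b) / 0.37.
Into row2: 0.215·(0.73 − 0.07·b)/0.37 + 0.28·b = 1.9 → b = 6.16657, a = 0.806324.

0.8 kg product A, 6.2 kg product B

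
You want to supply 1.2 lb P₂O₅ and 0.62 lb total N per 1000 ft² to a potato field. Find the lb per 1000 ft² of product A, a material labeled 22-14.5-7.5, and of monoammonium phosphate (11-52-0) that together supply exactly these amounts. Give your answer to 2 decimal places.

Per-1000 ft² balance (a = product A, b = monoammonium phosphate):
P₂O₅: 0.145·a + 0.52·b = 1.2
N: 0.22·a + 0.11·b = 0.62
From row1: a = (1.2 − 0.52·b) / 0.145.
Into row2: 0.22·(1.2 − 0.52·b)/0.145 + 0.11·b = 0.62 → b = 1.76841, a = 1.93398.

1.93 lb product A, 1.77 lb monoammonium phosphate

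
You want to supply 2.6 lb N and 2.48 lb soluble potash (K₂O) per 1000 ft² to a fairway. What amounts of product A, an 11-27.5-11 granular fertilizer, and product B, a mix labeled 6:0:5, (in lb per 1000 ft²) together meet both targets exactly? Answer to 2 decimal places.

17.09 lb product A, 12.00 lb product B

Let a = lb of product A, b = lb of product B (per 1000 ft²).
N: 0.11·a + 0.06·b = 2.6
K₂O: 0.11·a + 0.05·b = 2.48
Eliminate a: (row1) − 0.11/0.11·(row2) → 0.01·b = 0.12, so b = 12.
Back-substitute: a = (2.6 − 0.06·12) / 0.11 = 17.0909.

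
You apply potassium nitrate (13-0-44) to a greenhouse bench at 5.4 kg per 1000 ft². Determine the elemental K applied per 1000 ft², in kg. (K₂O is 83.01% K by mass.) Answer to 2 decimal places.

1.97 kg K per thousand sq ft

K₂O per 1000 ft² = 5.4 × 44% = 2.376 kg.
Elemental K = 2.376 × 0.8301 = 1.97232 kg per 1000 ft².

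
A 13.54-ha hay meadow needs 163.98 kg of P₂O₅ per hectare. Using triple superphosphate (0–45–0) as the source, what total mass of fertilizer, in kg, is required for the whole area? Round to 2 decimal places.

Product per hectare = 163.98 / 45% = 364.4 kg.
Total product = 364.4 × 13.54 = 4933.976 kg.

4933.98 kg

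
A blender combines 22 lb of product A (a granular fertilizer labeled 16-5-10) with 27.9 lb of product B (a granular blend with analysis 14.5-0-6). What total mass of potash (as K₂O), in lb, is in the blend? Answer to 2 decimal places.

K₂O mass = 10%×22 + 6%×27.9 = 3.874 lb.

3.87 lb K₂O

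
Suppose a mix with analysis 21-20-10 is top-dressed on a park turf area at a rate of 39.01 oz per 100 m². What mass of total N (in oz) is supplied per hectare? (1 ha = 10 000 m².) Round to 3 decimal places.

nitrogen per 100 m² = 39.01 × 21% = 8.1921 oz.
Convert to per hectare: 8.1921 × 100 = 819.21 oz.

819.210 oz N per hectare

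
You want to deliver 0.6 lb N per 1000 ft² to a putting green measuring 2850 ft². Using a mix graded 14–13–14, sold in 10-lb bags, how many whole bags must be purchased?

2 bags

Product per 1000 ft² = 0.6 / 14% = 4.28571 lb.
Total product = 4.28571 × 2850 / 1000 = 12.2143 lb.
Bags = ⌈12.2143 / 10⌉ = 2.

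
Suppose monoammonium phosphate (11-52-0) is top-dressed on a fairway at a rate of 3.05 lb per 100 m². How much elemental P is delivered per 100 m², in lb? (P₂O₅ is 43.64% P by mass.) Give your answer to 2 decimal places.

P₂O₅ per 100 m² = 3.05 × 52% = 1.586 lb.
Elemental P = 1.586 × 0.4364 = 0.69213 lb per 100 m².

0.69 lb P per hundred sq m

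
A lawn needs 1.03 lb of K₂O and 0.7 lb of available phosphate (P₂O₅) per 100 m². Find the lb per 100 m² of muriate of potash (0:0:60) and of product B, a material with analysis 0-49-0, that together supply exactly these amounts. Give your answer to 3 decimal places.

With a, b = lb per 100 m² of muriate of potash and product B:
K₂O: 0.6·a + 0·b = 1.03
P₂O₅: 0·a + 0.49·b = 0.7
Solving simultaneously: a = 1.71667, b = 1.42857.

1.717 lb muriate of potash, 1.429 lb product B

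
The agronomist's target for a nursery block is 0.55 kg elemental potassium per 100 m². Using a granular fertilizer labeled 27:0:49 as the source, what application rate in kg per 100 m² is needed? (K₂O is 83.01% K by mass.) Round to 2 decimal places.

1.35 kg of product per hundred sq m

As K₂O: 0.55 / 0.8301 = 0.662571 kg per 100 m².
Product per 100 m² = 0.662571 / 49% = 1.35219 kg.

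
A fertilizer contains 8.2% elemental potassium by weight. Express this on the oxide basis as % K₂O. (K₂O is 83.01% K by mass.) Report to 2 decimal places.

9.88% K₂O

%K₂O = 8.2 / 0.8301 = 9.87833%.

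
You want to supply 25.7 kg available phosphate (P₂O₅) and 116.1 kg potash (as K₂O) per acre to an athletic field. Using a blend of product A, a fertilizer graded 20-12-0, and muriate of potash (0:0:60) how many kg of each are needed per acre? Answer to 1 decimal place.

214.2 kg product A, 193.5 kg muriate of potash

With a, b = kg per acre of product A and muriate of potash:
P₂O₅: 0.12·a + 0·b = 25.7
K₂O: 0·a + 0.6·b = 116.1
Solving simultaneously: a = 214.167, b = 193.5.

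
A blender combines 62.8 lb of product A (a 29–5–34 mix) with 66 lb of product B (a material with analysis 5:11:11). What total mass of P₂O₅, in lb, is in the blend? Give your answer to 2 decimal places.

10.40 lb P₂O₅

P₂O₅ mass = 5%×62.8 + 11%×66 = 10.4 lb.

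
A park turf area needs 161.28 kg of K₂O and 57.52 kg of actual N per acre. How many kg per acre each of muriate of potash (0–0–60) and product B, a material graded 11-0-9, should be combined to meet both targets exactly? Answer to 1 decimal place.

190.4 kg muriate of potash, 522.9 kg product B

With a, b = kg per acre of muriate of potash and product B:
K₂O: 0.6·a + 0.09·b = 161.28
N: 0·a + 0.11·b = 57.52
Solving simultaneously: a = 190.364, b = 522.909.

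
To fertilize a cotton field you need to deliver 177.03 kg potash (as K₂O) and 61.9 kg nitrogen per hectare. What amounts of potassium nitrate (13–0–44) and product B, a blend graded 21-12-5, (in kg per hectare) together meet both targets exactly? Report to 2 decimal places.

With a, b = kg per hectare of potassium nitrate and product B:
K₂O: 0.44·a + 0.05·b = 177.03
N: 0.13·a + 0.21·b = 61.9
From row1: a = (177.03 − 0.05·b) / 0.44.
Into row2: 0.13·(177.03 − 0.05·b)/0.44 + 0.21·b = 61.9 → b = 49.1513, a = 396.756.

396.76 kg potassium nitrate, 49.15 kg product B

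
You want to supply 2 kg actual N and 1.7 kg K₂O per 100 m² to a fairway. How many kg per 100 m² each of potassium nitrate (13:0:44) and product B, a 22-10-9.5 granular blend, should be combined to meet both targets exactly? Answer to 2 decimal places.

2.18 kg potassium nitrate, 7.80 kg product B

With a, b = kg per 100 m² of potassium nitrate and product B:
N: 0.13·a + 0.22·b = 2
K₂O: 0.44·a + 0.095·b = 1.7
Eliminate a: (row1) − 0.13/0.44·(row2) → 0.191932·b = 1.49773, so b = 7.80343.
Back-substitute: a = (2 − 0.22·7.80343) / 0.13 = 2.1788.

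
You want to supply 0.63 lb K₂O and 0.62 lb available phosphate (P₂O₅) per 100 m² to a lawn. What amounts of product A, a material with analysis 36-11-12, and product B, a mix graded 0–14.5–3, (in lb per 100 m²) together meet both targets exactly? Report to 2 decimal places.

Per-100 m² balance (a = product A, b = product B):
K₂O: 0.12·a + 0.03·b = 0.63
P₂O₅: 0.11·a + 0.145·b = 0.62
Solving simultaneously: a = 5.15957, b = 0.361702.

5.16 lb product A, 0.36 lb product B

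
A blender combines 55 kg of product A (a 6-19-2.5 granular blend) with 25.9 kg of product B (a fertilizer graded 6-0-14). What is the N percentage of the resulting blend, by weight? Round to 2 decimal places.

Total mass = 55 + 25.9 = 80.9 kg.
N mass = 6%×55 + 6%×25.9 = 4.854 kg.
% N = 4.854 / 80.9 = 6%.

6.00% N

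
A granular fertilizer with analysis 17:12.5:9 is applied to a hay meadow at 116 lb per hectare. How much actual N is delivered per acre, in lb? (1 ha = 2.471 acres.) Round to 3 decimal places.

7.981 lb N per acre

nitrogen per hectare = 116 × 17% = 19.72 lb.
Convert to per acre: 19.72 × 0.404694 = 7.98057 lb.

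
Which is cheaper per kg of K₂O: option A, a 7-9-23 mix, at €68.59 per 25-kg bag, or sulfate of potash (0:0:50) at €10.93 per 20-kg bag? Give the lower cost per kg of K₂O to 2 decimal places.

option A: K₂O per bag = 25 × 23% = 5.75 kg; cost = 68.59 / 5.75 = €11.9287/kg K₂O.
sulfate of potash: K₂O per bag = 20 × 50% = 10 kg; cost = 10.93 / 10 = €1.0930/kg K₂O.
sulfate of potash is cheaper.

€1.09 per kg K₂O (sulfate of potash)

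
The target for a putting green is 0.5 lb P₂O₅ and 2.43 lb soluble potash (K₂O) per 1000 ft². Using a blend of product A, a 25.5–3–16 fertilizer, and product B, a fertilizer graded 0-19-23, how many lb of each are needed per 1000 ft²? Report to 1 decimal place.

14.8 lb product A, 0.3 lb product B

Per-1000 ft² balance (a = product A, b = product B):
P₂O₅: 0.03·a + 0.19·b = 0.5
K₂O: 0.16·a + 0.23·b = 2.43
Eliminate b: (row1) − 0.19/0.23·(row2) → -0.102174·a = -1.50739, so a = 14.7532.
Then b = (2.43 − 0.16·14.7532) / 0.23 = 0.302128.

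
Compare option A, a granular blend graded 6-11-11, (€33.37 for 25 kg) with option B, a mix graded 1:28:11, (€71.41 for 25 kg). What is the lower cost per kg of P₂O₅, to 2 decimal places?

€10.20 per kg P₂O₅ (option B)

option A: P₂O₅ per bag = 25 × 11% = 2.75 kg; cost = 33.37 / 2.75 = €12.1345/kg P₂O₅.
option B: P₂O₅ per bag = 25 × 28% = 7 kg; cost = 71.41 / 7 = €10.2014/kg P₂O₅.
option B is cheaper.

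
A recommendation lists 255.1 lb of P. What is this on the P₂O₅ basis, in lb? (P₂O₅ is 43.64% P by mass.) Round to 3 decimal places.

P₂O₅ = 255.1 / 0.4364 = 584.55545 lb.

584.555 lb P₂O₅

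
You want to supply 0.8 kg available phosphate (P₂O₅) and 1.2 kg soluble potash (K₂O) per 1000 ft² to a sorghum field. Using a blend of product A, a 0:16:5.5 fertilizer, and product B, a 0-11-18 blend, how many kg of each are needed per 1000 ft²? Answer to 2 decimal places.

Let a = kg of product A, b = kg of product B (per 1000 ft²).
P₂O₅: 0.16·a + 0.11·b = 0.8
K₂O: 0.055·a + 0.18·b = 1.2
Eliminate a: (row1) − 0.16/0.055·(row2) → -0.413636·b = -2.69091, so b = 6.50549.
Back-substitute: a = (0.8 − 0.11·6.50549) / 0.16 = 0.527473.

0.53 kg product A, 6.51 kg product B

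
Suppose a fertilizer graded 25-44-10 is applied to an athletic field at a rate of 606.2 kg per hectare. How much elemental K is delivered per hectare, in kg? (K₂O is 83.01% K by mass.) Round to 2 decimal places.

K₂O per hectare = 606.2 × 10% = 60.62 kg.
Elemental K = 60.62 × 0.8301 = 50.3207 kg per hectare.

50.32 kg K per hectare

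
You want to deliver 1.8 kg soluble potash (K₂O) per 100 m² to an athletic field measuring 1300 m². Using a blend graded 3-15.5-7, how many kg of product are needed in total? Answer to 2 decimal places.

Product per 100 m² = 1.8 / 7% = 25.7143 kg.
Total product = 25.7143 × 1300 / 100 = 334.286 kg.

334.29 kg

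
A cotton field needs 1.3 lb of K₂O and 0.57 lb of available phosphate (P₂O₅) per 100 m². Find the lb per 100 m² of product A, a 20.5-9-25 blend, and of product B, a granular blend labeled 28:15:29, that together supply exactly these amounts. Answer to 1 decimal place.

2.6 lb product A, 2.2 lb product B

Per-100 m² balance (a = product A, b = product B):
K₂O: 0.25·a + 0.29·b = 1.3
P₂O₅: 0.09·a + 0.15·b = 0.57
From row1: a = (1.3 − 0.29·b) / 0.25.
Into row2: 0.09·(1.3 − 0.29·b)/0.25 + 0.15·b = 0.57 → b = 2.23684, a = 2.60526.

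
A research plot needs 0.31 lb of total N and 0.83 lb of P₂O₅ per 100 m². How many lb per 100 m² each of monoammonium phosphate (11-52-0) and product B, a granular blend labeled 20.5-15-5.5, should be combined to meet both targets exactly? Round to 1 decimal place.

Let a = lb of monoammonium phosphate, b = lb of product B (per 100 m²).
N: 0.11·a + 0.205·b = 0.31
P₂O₅: 0.52·a + 0.15·b = 0.83
Solving simultaneously: a = 1.37236, b = 0.775805.

1.4 lb monoammonium phosphate, 0.8 lb product B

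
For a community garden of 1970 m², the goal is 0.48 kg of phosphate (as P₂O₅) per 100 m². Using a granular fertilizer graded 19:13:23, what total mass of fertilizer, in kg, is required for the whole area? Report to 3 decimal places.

Product per 100 m² = 0.48 / 13% = 3.69231 kg.
Total product = 3.69231 × 1970 / 100 = 72.73846 kg.

72.738 kg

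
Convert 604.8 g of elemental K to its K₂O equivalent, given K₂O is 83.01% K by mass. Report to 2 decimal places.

728.59 g K₂O

K₂O = 604.8 / 0.8301 = 728.587 g.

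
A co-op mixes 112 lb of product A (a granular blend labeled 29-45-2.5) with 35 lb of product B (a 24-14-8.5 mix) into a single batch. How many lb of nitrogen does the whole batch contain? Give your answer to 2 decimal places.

N mass = 29%×112 + 24%×35 = 40.88 lb.

40.88 lb N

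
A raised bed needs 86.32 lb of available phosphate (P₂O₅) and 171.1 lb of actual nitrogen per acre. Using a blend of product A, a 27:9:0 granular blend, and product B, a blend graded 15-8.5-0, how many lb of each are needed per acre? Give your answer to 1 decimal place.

168.8 lb product A, 836.8 lb product B

Per-acre balance (a = product A, b = product B):
P₂O₅: 0.09·a + 0.085·b = 86.32
N: 0.27·a + 0.15·b = 171.1
From row1: a = (86.32 − 0.085·b) / 0.09.
Into row2: 0.27·(86.32 − 0.085·b)/0.09 + 0.15·b = 171.1 → b = 836.762, a = 168.836.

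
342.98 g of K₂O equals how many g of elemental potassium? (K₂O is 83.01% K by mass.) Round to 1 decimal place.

K = 342.98 × 0.8301 = 284.708 g.

284.7 g K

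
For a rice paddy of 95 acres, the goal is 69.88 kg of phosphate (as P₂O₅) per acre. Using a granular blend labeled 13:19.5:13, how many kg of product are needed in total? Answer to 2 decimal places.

34044.10 kg

Product per acre = 69.88 / 19.5% = 358.359 kg.
Total product = 358.359 × 95 = 34044.103 kg.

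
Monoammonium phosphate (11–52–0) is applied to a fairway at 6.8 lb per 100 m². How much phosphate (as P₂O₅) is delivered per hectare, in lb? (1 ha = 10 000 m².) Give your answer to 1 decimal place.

P₂O₅ per 100 m² = 6.8 × 52% = 3.536 lb.
Convert to per hectare: 3.536 × 100 = 353.6 lb.

353.6 lb P₂O₅ per hectare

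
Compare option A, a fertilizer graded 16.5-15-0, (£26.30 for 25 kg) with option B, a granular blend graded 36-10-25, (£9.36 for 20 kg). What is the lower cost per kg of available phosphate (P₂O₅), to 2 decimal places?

£4.68 per kg P₂O₅ (option B)

option A: P₂O₅ per bag = 25 × 15% = 3.75 kg; cost = 26.30 / 3.75 = £7.0133/kg P₂O₅.
option B: P₂O₅ per bag = 20 × 10% = 2 kg; cost = 9.36 / 2 = £4.6800/kg P₂O₅.
option B is cheaper.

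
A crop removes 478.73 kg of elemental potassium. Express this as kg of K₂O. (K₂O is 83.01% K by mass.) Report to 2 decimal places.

K₂O = 478.73 / 0.8301 = 576.714 kg.

576.71 kg K₂O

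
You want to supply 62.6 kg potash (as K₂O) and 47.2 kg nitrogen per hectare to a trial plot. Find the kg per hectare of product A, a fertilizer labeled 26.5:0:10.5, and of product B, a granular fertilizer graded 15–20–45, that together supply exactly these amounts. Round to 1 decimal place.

114.5 kg product A, 112.4 kg product B

Let a = kg of product A, b = kg of product B (per hectare).
K₂O: 0.105·a + 0.45·b = 62.6
N: 0.265·a + 0.15·b = 47.2
From row1: a = (62.6 − 0.45·b) / 0.105.
Into row2: 0.265·(62.6 − 0.45·b)/0.105 + 0.15·b = 47.2 → b = 112.396, a = 114.493.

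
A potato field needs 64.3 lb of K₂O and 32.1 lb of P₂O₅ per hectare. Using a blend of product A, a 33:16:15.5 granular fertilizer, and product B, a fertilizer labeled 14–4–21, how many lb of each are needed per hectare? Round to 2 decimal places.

152.15 lb product A, 193.89 lb product B

With a, b = lb per hectare of product A and product B:
K₂O: 0.155·a + 0.21·b = 64.3
P₂O₅: 0.16·a + 0.04·b = 32.1
Eliminate b: (row1) − 0.21/0.04·(row2) → -0.685·a = -104.225, so a = 152.153.
Then b = (32.1 − 0.16·152.153) / 0.04 = 193.887.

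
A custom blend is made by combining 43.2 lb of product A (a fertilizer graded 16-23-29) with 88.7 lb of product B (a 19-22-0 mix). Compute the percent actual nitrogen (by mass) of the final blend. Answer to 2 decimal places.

Total mass = 43.2 + 88.7 = 131.9 lb.
N mass = 16%×43.2 + 19%×88.7 = 23.765 lb.
% N = 23.765 / 131.9 = 18.0174%.

18.02% N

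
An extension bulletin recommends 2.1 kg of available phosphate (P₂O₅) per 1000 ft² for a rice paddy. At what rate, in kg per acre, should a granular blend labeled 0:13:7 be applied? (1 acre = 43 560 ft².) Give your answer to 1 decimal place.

703.7 kg of product per acre

Product per 1000 ft² = 2.1 / 13% = 16.1538 kg.
Convert to per acre: 16.1538 × 43.56 = 703.662 kg.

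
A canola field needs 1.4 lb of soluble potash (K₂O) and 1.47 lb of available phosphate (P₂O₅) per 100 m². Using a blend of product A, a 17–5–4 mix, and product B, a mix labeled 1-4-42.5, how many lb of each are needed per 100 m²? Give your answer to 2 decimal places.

With a, b = lb per 100 m² of product A and product B:
K₂O: 0.04·a + 0.425·b = 1.4
P₂O₅: 0.05·a + 0.04·b = 1.47
Solving simultaneously: a = 28.944, b = 0.569975.

28.94 lb product A, 0.57 lb product B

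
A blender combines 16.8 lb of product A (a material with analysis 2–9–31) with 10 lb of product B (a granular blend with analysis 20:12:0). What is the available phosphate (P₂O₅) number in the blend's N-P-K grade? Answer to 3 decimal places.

10.119% P₂O₅

Total mass = 16.8 + 10 = 26.8 lb.
P₂O₅ mass = 9%×16.8 + 12%×10 = 2.712 lb.
% P₂O₅ = 2.712 / 26.8 = 10.1194%.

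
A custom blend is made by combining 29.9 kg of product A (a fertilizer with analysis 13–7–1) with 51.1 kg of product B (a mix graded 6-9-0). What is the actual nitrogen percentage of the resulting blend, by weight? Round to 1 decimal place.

8.6% N

Total mass = 29.9 + 51.1 = 81 kg.
N mass = 13%×29.9 + 6%×51.1 = 6.953 kg.
% N = 6.953 / 81 = 8.58395%.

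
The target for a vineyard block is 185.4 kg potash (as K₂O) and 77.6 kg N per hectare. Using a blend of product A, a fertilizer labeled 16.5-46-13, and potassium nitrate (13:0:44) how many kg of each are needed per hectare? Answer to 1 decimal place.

180.3 kg product A, 368.1 kg potassium nitrate

Per-hectare balance (a = product A, b = potassium nitrate):
K₂O: 0.13·a + 0.44·b = 185.4
N: 0.165·a + 0.13·b = 77.6
From row1: a = (185.4 − 0.44·b) / 0.13.
Into row2: 0.165·(185.4 − 0.44·b)/0.13 + 0.13·b = 77.6 → b = 368.097, a = 180.287.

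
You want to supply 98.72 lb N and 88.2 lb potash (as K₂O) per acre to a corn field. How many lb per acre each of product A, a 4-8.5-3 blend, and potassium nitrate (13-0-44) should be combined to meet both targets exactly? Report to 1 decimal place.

2333.6 lb product A, 41.3 lb potassium nitrate

Per-acre balance (a = product A, b = potassium nitrate):
N: 0.04·a + 0.13·b = 98.72
K₂O: 0.03·a + 0.44·b = 88.2
From row1: a = (98.72 − 0.13·b) / 0.04.
Into row2: 0.03·(98.72 − 0.13·b)/0.04 + 0.44·b = 88.2 → b = 41.3431, a = 2333.64.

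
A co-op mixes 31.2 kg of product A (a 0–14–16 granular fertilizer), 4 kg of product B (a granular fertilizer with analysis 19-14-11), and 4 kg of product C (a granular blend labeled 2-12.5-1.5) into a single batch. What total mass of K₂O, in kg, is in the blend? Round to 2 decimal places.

K₂O mass = 16%×31.2 + 11%×4 + 1.5%×4 = 5.492 kg.

5.49 kg K₂O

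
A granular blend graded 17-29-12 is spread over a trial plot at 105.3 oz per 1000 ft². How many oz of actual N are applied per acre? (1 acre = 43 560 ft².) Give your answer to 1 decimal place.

779.8 oz N per acre

nitrogen per 1000 ft² = 105.3 × 17% = 17.901 oz.
Convert to per acre: 17.901 × 43.56 = 779.768 oz.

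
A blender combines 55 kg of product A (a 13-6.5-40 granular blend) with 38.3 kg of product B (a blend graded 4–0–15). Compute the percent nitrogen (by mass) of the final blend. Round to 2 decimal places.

Total mass = 55 + 38.3 = 93.3 kg.
N mass = 13%×55 + 4%×38.3 = 8.682 kg.
% N = 8.682 / 93.3 = 9.30547%.

9.31% N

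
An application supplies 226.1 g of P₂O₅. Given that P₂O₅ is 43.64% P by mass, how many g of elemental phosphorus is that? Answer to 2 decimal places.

98.67 g P

P = 226.1 × 0.4364 = 98.67004 g.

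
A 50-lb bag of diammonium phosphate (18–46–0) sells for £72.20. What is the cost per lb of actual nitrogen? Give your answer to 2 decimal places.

N in bag = 50 × 18% = 9 lb.
Cost per lb N = £72.20 / 9 = £8.0222.

£8.02 per lb N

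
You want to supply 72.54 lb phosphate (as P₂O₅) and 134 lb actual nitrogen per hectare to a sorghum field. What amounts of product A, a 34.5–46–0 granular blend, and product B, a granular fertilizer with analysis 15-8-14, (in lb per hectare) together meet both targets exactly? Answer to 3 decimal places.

3.889 lb product A, 884.389 lb product B

Per-hectare balance (a = product A, b = product B):
P₂O₅: 0.46·a + 0.08·b = 72.54
N: 0.345·a + 0.15·b = 134
Eliminate a: (row1) − 0.46/0.345·(row2) → -0.12·b = -106.127, so b = 884.3889.
Back-substitute: a = (72.54 − 0.08·884.3889) / 0.46 = 3.88889.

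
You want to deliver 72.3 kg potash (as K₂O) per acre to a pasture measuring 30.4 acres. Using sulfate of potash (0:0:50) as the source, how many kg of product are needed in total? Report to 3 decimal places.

Product per acre = 72.3 / 50% = 144.6 kg.
Total product = 144.6 × 30.4 = 4395.84 kg.

4395.840 kg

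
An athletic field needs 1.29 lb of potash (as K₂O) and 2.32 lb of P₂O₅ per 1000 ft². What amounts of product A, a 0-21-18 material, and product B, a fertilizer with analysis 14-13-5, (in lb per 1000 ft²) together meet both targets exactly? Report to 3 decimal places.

4.008 lb product A, 11.372 lb product B

Let a = lb of product A, b = lb of product B (per 1000 ft²).
K₂O: 0.18·a + 0.05·b = 1.29
P₂O₅: 0.21·a + 0.13·b = 2.32
Solving simultaneously: a = 4.00775, b = 11.3721.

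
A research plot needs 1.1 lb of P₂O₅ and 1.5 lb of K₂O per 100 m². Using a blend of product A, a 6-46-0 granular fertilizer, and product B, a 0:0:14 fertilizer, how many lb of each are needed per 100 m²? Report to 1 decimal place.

Per-100 m² balance (a = product A, b = product B):
P₂O₅: 0.46·a + 0·b = 1.1
K₂O: 0·a + 0.14·b = 1.5
Solving simultaneously: a = 2.3913, b = 10.7143.

2.4 lb product A, 10.7 lb product B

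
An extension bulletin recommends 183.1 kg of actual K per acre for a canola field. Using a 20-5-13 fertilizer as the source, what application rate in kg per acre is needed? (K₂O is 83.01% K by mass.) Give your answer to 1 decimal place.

As K₂O: 183.1 / 0.8301 = 220.576 kg per acre.
Product per acre = 220.576 / 13% = 1696.74 kg.

1696.7 kg of product per acre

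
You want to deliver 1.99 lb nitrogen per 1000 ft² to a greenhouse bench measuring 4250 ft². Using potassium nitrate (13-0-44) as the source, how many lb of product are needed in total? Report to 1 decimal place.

65.1 lb

Product per 1000 ft² = 1.99 / 13% = 15.3077 lb.
Total product = 15.3077 × 4250 / 1000 = 65.0577 lb.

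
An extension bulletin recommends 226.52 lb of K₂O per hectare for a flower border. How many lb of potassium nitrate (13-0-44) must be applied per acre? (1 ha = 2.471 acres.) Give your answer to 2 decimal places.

Product per hectare = 226.52 / 44% = 514.818 lb.
Convert to per acre: 514.818 × 0.404694 = 208.344 lb.

208.34 lb of product per acre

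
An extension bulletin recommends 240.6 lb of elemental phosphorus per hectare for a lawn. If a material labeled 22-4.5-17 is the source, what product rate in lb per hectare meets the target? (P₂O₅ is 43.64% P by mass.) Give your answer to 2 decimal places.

As P₂O₅: 240.6 / 0.4364 = 551.329 lb per hectare.
Product per hectare = 551.329 / 4.5% = 12251.757 lb.

12251.76 lb of product per hectare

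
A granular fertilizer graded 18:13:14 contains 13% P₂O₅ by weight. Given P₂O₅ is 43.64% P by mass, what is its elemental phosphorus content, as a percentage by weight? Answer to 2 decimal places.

5.67% P

%P = 13 × 0.4364 = 5.6732%.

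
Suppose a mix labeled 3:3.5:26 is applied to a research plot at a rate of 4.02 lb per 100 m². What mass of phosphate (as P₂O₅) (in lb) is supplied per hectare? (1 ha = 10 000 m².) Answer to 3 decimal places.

P₂O₅ per 100 m² = 4.02 × 3.5% = 0.1407 lb.
Convert to per hectare: 0.1407 × 100 = 14.07 lb.

14.070 lb P₂O₅ per hectare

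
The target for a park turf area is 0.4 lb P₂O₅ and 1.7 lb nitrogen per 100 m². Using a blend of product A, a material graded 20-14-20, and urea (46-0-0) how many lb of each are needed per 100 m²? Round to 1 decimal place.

2.9 lb product A, 2.5 lb urea

With a, b = lb per 100 m² of product A and urea:
P₂O₅: 0.14·a + 0·b = 0.4
N: 0.2·a + 0.46·b = 1.7
From row1: a = (0.4 − 0·b) / 0.14.
Into row2: 0.2·(0.4 − 0·b)/0.14 + 0.46·b = 1.7 → b = 2.45342, a = 2.85714.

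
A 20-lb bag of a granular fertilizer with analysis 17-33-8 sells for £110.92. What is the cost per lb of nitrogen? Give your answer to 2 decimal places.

£32.62 per lb N

N in bag = 20 × 17% = 3.4 lb.
Cost per lb N = £110.92 / 3.4 = £32.6235.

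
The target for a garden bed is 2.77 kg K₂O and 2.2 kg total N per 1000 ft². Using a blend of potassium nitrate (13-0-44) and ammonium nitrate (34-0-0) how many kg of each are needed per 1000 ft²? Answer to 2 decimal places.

With a, b = kg per 1000 ft² of potassium nitrate and ammonium nitrate:
K₂O: 0.44·a + 0·b = 2.77
N: 0.13·a + 0.34·b = 2.2
Eliminate a: (row1) − 0.44/0.13·(row2) → -1.15077·b = -4.67615, so b = 4.0635.
Back-substitute: a = (2.77 − 0·4.0635) / 0.44 = 6.29545.

6.30 kg potassium nitrate, 4.06 kg ammonium nitrate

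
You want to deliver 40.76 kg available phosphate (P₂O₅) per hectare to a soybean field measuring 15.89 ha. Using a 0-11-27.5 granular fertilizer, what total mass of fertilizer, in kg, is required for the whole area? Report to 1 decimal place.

5888.0 kg

Product per hectare = 40.76 / 11% = 370.545 kg.
Total product = 370.545 × 15.89 = 5887.97 kg.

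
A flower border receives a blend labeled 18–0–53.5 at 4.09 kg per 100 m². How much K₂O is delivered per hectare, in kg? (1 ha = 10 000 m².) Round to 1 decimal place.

218.8 kg K₂O per hectare

K₂O per 100 m² = 4.09 × 53.5% = 2.18815 kg.
Convert to per hectare: 2.18815 × 100 = 218.815 kg.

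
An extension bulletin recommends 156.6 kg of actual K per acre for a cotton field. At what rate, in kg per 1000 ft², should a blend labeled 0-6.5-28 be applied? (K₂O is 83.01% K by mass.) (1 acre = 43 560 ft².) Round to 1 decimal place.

As K₂O: 156.6 / 0.8301 = 188.652 kg per acre.
Product per acre = 188.652 / 28% = 673.757 kg.
Convert to per 1000 ft²: 673.757 × 0.0229568 = 15.4673 kg.

15.5 kg of product per thousand sq ft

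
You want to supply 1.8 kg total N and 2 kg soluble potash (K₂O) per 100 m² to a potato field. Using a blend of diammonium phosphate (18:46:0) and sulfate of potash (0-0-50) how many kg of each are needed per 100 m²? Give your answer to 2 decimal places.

10.00 kg diammonium phosphate, 4.00 kg sulfate of potash

Let a = kg of diammonium phosphate, b = kg of sulfate of potash (per 100 m²).
N: 0.18·a + 0·b = 1.8
K₂O: 0·a + 0.5·b = 2
Solving simultaneously: a = 10, b = 4.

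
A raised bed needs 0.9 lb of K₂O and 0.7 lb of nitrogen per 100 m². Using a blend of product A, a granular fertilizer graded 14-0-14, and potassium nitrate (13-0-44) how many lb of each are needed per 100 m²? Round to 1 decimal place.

With a, b = lb per 100 m² of product A and potassium nitrate:
K₂O: 0.14·a + 0.44·b = 0.9
N: 0.14·a + 0.13·b = 0.7
Solving simultaneously: a = 4.40092, b = 0.645161.

4.4 lb product A, 0.6 lb potassium nitrate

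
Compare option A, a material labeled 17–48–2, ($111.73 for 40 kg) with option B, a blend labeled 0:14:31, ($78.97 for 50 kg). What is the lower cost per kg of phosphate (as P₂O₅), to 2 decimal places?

$5.82 per kg P₂O₅ (option A)

option A: P₂O₅ per bag = 40 × 48% = 19.2 kg; cost = 111.73 / 19.2 = $5.8193/kg P₂O₅.
option B: P₂O₅ per bag = 50 × 14% = 7 kg; cost = 78.97 / 7 = $11.2814/kg P₂O₅.
option A is cheaper.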